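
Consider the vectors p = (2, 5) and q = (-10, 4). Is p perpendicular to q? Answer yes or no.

yes

p · q = 2·(-10) + 5·4 = -20 + 20 = 0
Zero, so the vectors are orthogonal.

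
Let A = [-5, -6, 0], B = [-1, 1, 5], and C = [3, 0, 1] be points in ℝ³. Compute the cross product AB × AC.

(-23, 36, -32)

AB = (4, 7, 5)
AC = (8, 6, 1)
i: 7·1 - 5·6 = 7 - 30 = -23
j: 5·8 - 4·1 = 40 - 4 = 36
k: 4·6 - 7·8 = 24 - 56 = -32
AB × AC = (-23, 36, -32)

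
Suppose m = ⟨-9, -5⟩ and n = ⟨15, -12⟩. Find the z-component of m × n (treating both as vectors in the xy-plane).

(-9)·(-12) - (-5)·15 = 108 - (-75) = 183

183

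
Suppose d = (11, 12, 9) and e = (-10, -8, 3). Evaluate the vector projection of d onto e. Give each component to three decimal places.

(10.347, 8.277, -3.104)

d · e = 11·(-10) + 12·(-8) + 9·3 = -110 - 96 + 27 = -179
|e|² = 100 + 64 + 9 = 173
proj_e d = (-179/173) · (-10, -8, 3) ≈ (10.347, 8.277, -3.104)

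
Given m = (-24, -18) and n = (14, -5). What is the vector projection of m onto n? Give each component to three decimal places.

(-15.584, 5.566)

m · n = (-24)·14 + (-18)·(-5) = -336 + 90 = -246
|n|² = 196 + 25 = 221
proj_n m = (-246/221) · (14, -5) ≈ (-15.584, 5.566)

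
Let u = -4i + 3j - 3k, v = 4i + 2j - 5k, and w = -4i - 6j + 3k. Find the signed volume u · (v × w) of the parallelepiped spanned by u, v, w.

168

v × w:
i: 2·3 - (-5)·(-6) = 6 - 30 = -24
j: (-5)·(-4) - 4·3 = 20 - 12 = 8
k: 4·(-6) - 2·(-4) = -24 - (-8) = -16
v × w = (-24, 8, -16)
u · (v × w) = (-4)·(-24) + 3·8 + (-3)·(-16) = 96 + 24 + 48 = 168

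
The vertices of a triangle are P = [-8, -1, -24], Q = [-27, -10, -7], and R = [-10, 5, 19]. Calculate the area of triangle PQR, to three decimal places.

466.271

PQ = (-19, -9, 17),  PR = (-2, 6, 43)
i: (-9)·43 - 17·6 = -387 - 102 = -489
j: 17·(-2) - (-19)·43 = -34 - (-817) = 783
k: (-19)·6 - (-9)·(-2) = -114 - 18 = -132
PQ × PR = (-489, 783, -132)
|PQ × PR| = √869634 ≈ 932.5417
area = ½ · 932.5417 ≈ 466.271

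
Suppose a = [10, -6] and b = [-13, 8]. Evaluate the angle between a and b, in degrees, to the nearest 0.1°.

a · b = 10·(-13) + (-6)·8 = -130 - 48 = -178
|a|² = 100 + 36 = 136,  |a| = √136 ≈ 11.661904
|b|² = 169 + 64 = 233,  |b| = √233 ≈ 15.264338
cos θ = -178 / (11.661904 · 15.264338) ≈ -0.99994
θ = arccos(-0.99994) ≈ 179.4°

179.4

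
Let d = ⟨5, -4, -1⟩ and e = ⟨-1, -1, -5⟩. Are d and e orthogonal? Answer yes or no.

d · e = 5·(-1) + (-4)·(-1) + (-1)·(-5) = -5 + 4 + 5 = 4
Nonzero, so the vectors are not orthogonal.

no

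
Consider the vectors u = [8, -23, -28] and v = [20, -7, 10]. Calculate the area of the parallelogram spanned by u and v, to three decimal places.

i: (-23)·10 - (-28)·(-7) = -230 - 196 = -426
j: (-28)·20 - 8·10 = -560 - 80 = -640
k: 8·(-7) - (-23)·20 = -56 - (-460) = 404
u × v = (-426, -640, 404)
|u × v| = √((-426)² + (-640)² + 404²) = √754292 ≈ 868.4999

868.500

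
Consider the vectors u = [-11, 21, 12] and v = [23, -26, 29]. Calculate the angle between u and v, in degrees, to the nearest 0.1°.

u · v = (-11)·23 + 21·(-26) + 12·29 = -253 - 546 + 348 = -451
|u|² = 121 + 441 + 144 = 706,  |u| = √706 ≈ 26.570661
|v|² = 529 + 676 + 841 = 2046,  |v| = √2046 ≈ 45.232732
cos θ = -451 / (26.570661 · 45.232732) ≈ -0.37525
θ = arccos(-0.37525) ≈ 112.0°

112.0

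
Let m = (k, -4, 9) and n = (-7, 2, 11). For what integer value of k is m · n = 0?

13

m · n = k·(-7) + (-4)·2 + 9·11 = 91 - 7k
Set equal to 0: -7k = -91, so k = 13.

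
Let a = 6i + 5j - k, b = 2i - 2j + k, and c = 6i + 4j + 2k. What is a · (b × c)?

b × c:
i: (-2)·2 - 1·4 = -4 - 4 = -8
j: 1·6 - 2·2 = 6 - 4 = 2
k: 2·4 - (-2)·6 = 8 - (-12) = 20
b × c = (-8, 2, 20)
a · (b × c) = 6·(-8) + 5·2 + (-1)·20 = -48 + 10 - 20 = -58

-58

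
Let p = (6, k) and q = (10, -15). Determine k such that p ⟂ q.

4

p · q = 6·10 + k·(-15) = 60 - 15k
Set equal to 0: -15k = -60, so k = 4.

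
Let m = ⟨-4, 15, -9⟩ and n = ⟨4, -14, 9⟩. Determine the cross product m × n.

i: 15·9 - (-9)·(-14) = 135 - 126 = 9
j: (-9)·4 - (-4)·9 = -36 - (-36) = 0
k: (-4)·(-14) - 15·4 = 56 - 60 = -4
m × n = (9, 0, -4)

(9, 0, -4)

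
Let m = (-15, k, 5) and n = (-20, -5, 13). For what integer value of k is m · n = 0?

73

m · n = (-15)·(-20) + k·(-5) + 5·13 = 365 - 5k
Set equal to 0: -5k = -365, so k = 73.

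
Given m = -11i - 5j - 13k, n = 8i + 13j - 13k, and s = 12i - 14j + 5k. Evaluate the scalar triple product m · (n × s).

5751

n × s:
i: 13·5 - (-13)·(-14) = 65 - 182 = -117
j: (-13)·12 - 8·5 = -156 - 40 = -196
k: 8·(-14) - 13·12 = -112 - 156 = -268
n × s = (-117, -196, -268)
m · (n × s) = (-11)·(-117) + (-5)·(-196) + (-13)·(-268) = 1287 + 980 + 3484 = 5751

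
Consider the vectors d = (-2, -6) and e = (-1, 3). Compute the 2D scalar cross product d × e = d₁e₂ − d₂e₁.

-12

(-2)·3 - (-6)·(-1) = -6 - 6 = -12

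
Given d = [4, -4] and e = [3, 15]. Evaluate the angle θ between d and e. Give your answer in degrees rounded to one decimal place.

d · e = 4·3 + (-4)·15 = 12 - 60 = -48
|d|² = 16 + 16 = 32,  |d| = √32 ≈ 5.656854
|e|² = 9 + 225 = 234,  |e| = √234 ≈ 15.297059
cos θ = -48 / (5.656854 · 15.297059) ≈ -0.55470
θ = arccos(-0.55470) ≈ 123.7°

123.7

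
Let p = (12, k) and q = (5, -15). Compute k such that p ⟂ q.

p · q = 12·5 + k·(-15) = 60 - 15k
Set equal to 0: -15k = -60, so k = 4.

4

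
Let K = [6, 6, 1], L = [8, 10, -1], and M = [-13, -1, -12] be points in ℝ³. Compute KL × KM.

(-66, 64, 62)

KL = (2, 4, -2)
KM = (-19, -7, -13)
i: 4·(-13) - (-2)·(-7) = -52 - 14 = -66
j: (-2)·(-19) - 2·(-13) = 38 - (-26) = 64
k: 2·(-7) - 4·(-19) = -14 - (-76) = 62
KL × KM = (-66, 64, 62)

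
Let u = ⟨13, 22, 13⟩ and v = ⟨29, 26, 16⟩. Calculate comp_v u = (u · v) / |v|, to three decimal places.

27.478

u · v = 13·29 + 22·26 + 13·16 = 377 + 572 + 208 = 1157
|v| = √(841 + 676 + 256) = √1773 ≈ 42.1070
comp_v u = 1157 / √1773 ≈ 27.478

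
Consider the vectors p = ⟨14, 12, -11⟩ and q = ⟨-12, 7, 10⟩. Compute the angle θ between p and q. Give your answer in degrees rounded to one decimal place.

p · q = 14·(-12) + 12·7 + (-11)·10 = -168 + 84 - 110 = -194
|p|² = 196 + 144 + 121 = 461,  |p| = √461 ≈ 21.470911
|q|² = 144 + 49 + 100 = 293,  |q| = √293 ≈ 17.117243
cos θ = -194 / (21.470911 · 17.117243) ≈ -0.52786
θ = arccos(-0.52786) ≈ 121.9°

121.9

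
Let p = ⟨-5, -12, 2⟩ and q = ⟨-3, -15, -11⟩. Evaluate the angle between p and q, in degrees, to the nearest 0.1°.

p · q = (-5)·(-3) + (-12)·(-15) + 2·(-11) = 15 + 180 - 22 = 173
|p|² = 25 + 144 + 4 = 173,  |p| = √173 ≈ 13.152946
|q|² = 9 + 225 + 121 = 355,  |q| = √355 ≈ 18.841444
cos θ = 173 / (13.152946 · 18.841444) ≈ 0.69809
θ = arccos(0.69809) ≈ 45.7°

45.7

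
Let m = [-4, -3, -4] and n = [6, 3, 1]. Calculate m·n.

m · n = (-4)·6 + (-3)·3 + (-4)·1 = -24 - 9 - 4 = -37

-37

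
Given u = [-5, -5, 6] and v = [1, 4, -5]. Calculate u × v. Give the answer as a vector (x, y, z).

(1, -19, -15)

i: (-5)·(-5) - 6·4 = 25 - 24 = 1
j: 6·1 - (-5)·(-5) = 6 - 25 = -19
k: (-5)·4 - (-5)·1 = -20 - (-5) = -15
u × v = (1, -19, -15)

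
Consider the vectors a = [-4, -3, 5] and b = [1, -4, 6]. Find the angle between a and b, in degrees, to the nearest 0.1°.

a · b = (-4)·1 + (-3)·(-4) + 5·6 = -4 + 12 + 30 = 38
|a|² = 16 + 9 + 25 = 50,  |a| = √50 ≈ 7.071068
|b|² = 1 + 16 + 36 = 53,  |b| = √53 ≈ 7.280110
cos θ = 38 / (7.071068 · 7.280110) ≈ 0.73818
θ = arccos(0.73818) ≈ 42.4°

42.4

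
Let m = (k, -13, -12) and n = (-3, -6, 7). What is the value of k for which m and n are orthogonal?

m · n = k·(-3) + (-13)·(-6) + (-12)·7 = -6 - 3k
Set equal to 0: -3k = 6, so k = -2.

-2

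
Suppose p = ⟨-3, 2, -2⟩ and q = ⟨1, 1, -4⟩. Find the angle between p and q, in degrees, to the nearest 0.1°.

p · q = (-3)·1 + 2·1 + (-2)·(-4) = -3 + 2 + 8 = 7
|p|² = 9 + 4 + 4 = 17,  |p| = √17 ≈ 4.123106
|q|² = 1 + 1 + 16 = 18,  |q| = √18 ≈ 4.242641
cos θ = 7 / (4.123106 · 4.242641) ≈ 0.40016
θ = arccos(0.40016) ≈ 66.4°

66.4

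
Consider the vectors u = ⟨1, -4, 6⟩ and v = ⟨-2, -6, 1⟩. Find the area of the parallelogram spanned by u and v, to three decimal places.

i: (-4)·1 - 6·(-6) = -4 - (-36) = 32
j: 6·(-2) - 1·1 = -12 - 1 = -13
k: 1·(-6) - (-4)·(-2) = -6 - 8 = -14
u × v = (32, -13, -14)
|u × v| = √(32² + (-13)² + (-14)²) = √1389 ≈ 37.2693

37.269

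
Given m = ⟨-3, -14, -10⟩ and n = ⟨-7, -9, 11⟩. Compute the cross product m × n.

i: (-14)·11 - (-10)·(-9) = -154 - 90 = -244
j: (-10)·(-7) - (-3)·11 = 70 - (-33) = 103
k: (-3)·(-9) - (-14)·(-7) = 27 - 98 = -71
m × n = (-244, 103, -71)

(-244, 103, -71)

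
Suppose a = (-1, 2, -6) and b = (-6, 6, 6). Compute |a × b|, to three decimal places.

i: 2·6 - (-6)·6 = 12 - (-36) = 48
j: (-6)·(-6) - (-1)·6 = 36 - (-6) = 42
k: (-1)·6 - 2·(-6) = -6 - (-12) = 6
a × b = (48, 42, 6)
|a × b| = √(48² + 42² + 6²) = √4104 ≈ 64.0625

64.062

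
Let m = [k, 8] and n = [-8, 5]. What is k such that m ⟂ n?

m · n = k·(-8) + 8·5 = 40 - 8k
Set equal to 0: -8k = -40, so k = 5.

5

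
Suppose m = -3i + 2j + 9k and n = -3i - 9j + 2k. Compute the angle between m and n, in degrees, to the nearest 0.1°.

84.5

m · n = (-3)·(-3) + 2·(-9) + 9·2 = 9 - 18 + 18 = 9
|m|² = 9 + 4 + 81 = 94,  |m| = √94 ≈ 9.695360
|n|² = 9 + 81 + 4 = 94,  |n| = √94 ≈ 9.695360
cos θ = 9 / (9.695360 · 9.695360) ≈ 0.09574
θ = arccos(0.09574) ≈ 84.5°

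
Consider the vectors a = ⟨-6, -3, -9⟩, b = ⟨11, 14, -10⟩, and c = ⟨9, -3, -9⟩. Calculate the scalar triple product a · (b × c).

2340

b × c:
i: 14·(-9) - (-10)·(-3) = -126 - 30 = -156
j: (-10)·9 - 11·(-9) = -90 - (-99) = 9
k: 11·(-3) - 14·9 = -33 - 126 = -159
b × c = (-156, 9, -159)
a · (b × c) = (-6)·(-156) + (-3)·9 + (-9)·(-159) = 936 - 27 + 1431 = 2340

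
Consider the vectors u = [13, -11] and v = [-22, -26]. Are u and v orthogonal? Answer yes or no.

yes

u · v = 13·(-22) + (-11)·(-26) = -286 + 286 = 0
Zero, so the vectors are orthogonal.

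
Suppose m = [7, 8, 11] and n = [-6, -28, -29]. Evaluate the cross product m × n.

(76, 137, -148)

i: 8·(-29) - 11·(-28) = -232 - (-308) = 76
j: 11·(-6) - 7·(-29) = -66 - (-203) = 137
k: 7·(-28) - 8·(-6) = -196 - (-48) = -148
m × n = (76, 137, -148)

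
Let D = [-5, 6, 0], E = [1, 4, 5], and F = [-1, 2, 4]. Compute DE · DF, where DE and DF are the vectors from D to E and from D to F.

52

DE = E − D = (6, -2, 5)
DF = F − D = (4, -4, 4)
DE · DF = 6·4 + (-2)·(-4) + 5·4 = 24 + 8 + 20 = 52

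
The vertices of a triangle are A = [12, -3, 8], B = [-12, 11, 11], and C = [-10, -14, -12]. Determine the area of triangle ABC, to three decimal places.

414.219

AB = (-24, 14, 3),  AC = (-22, -11, -20)
i: 14·(-20) - 3·(-11) = -280 - (-33) = -247
j: 3·(-22) - (-24)·(-20) = -66 - 480 = -546
k: (-24)·(-11) - 14·(-22) = 264 - (-308) = 572
AB × AC = (-247, -546, 572)
|AB × AC| = √686309 ≈ 828.4377
area = ½ · 828.4377 ≈ 414.219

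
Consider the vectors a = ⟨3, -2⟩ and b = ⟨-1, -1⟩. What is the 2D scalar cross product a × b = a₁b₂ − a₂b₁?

3·(-1) - (-2)·(-1) = -3 - 2 = -5

-5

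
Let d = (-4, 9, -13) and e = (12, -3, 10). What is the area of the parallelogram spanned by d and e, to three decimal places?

i: 9·10 - (-13)·(-3) = 90 - 39 = 51
j: (-13)·12 - (-4)·10 = -156 - (-40) = -116
k: (-4)·(-3) - 9·12 = 12 - 108 = -96
d × e = (51, -116, -96)
|d × e| = √(51² + (-116)² + (-96)²) = √25273 ≈ 158.9748

158.975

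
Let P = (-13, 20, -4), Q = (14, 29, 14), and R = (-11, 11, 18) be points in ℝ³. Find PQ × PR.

PQ = (27, 9, 18)
PR = (2, -9, 22)
i: 9·22 - 18·(-9) = 198 - (-162) = 360
j: 18·2 - 27·22 = 36 - 594 = -558
k: 27·(-9) - 9·2 = -243 - 18 = -261
PQ × PR = (360, -558, -261)

(360, -558, -261)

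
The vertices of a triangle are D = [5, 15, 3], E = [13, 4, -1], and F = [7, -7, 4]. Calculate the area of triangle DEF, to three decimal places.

91.887

DE = (8, -11, -4),  DF = (2, -22, 1)
i: (-11)·1 - (-4)·(-22) = -11 - 88 = -99
j: (-4)·2 - 8·1 = -8 - 8 = -16
k: 8·(-22) - (-11)·2 = -176 - (-22) = -154
DE × DF = (-99, -16, -154)
|DE × DF| = √33773 ≈ 183.7743
area = ½ · 183.7743 ≈ 91.887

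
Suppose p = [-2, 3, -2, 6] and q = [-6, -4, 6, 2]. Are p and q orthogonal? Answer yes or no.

yes

p · q = (-2)·(-6) + 3·(-4) + (-2)·6 + 6·2 = 12 - 12 - 12 + 12 = 0
Zero, so the vectors are orthogonal.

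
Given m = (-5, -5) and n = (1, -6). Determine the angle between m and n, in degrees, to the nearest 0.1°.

54.5

m · n = (-5)·1 + (-5)·(-6) = -5 + 30 = 25
|m|² = 25 + 25 = 50,  |m| = √50 ≈ 7.071068
|n|² = 1 + 36 = 37,  |n| = √37 ≈ 6.082763
cos θ = 25 / (7.071068 · 6.082763) ≈ 0.58124
θ = arccos(0.58124) ≈ 54.5°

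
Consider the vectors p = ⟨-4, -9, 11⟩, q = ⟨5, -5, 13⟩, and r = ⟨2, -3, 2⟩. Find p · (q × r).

q × r:
i: (-5)·2 - 13·(-3) = -10 - (-39) = 29
j: 13·2 - 5·2 = 26 - 10 = 16
k: 5·(-3) - (-5)·2 = -15 - (-10) = -5
q × r = (29, 16, -5)
p · (q × r) = (-4)·29 + (-9)·16 + 11·(-5) = -116 - 144 - 55 = -315

-315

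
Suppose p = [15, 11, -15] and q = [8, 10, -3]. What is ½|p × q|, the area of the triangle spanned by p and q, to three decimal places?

76.089

i: 11·(-3) - (-15)·10 = -33 - (-150) = 117
j: (-15)·8 - 15·(-3) = -120 - (-45) = -75
k: 15·10 - 11·8 = 150 - 88 = 62
p × q = (117, -75, 62)
|p × q| = √(117² + (-75)² + 62²) = √23158 ≈ 152.1775
area = ½ · 152.1775 ≈ 76.089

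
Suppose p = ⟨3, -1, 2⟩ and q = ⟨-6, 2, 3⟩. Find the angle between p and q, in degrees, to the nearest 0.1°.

122.3

p · q = 3·(-6) + (-1)·2 + 2·3 = -18 - 2 + 6 = -14
|p|² = 9 + 1 + 4 = 14,  |p| = √14 ≈ 3.741657
|q|² = 36 + 4 + 9 = 49,  |q| = √49 ≈ 7.000000
cos θ = -14 / (3.741657 · 7.000000) ≈ -0.53452
θ = arccos(-0.53452) ≈ 122.3°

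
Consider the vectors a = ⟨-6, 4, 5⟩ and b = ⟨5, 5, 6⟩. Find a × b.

(-1, 61, -50)

i: 4·6 - 5·5 = 24 - 25 = -1
j: 5·5 - (-6)·6 = 25 - (-36) = 61
k: (-6)·5 - 4·5 = -30 - 20 = -50
a × b = (-1, 61, -50)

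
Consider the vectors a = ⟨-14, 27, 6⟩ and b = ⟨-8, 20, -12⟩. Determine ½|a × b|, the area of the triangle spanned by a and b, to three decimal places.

248.942

i: 27·(-12) - 6·20 = -324 - 120 = -444
j: 6·(-8) - (-14)·(-12) = -48 - 168 = -216
k: (-14)·20 - 27·(-8) = -280 - (-216) = -64
a × b = (-444, -216, -64)
|a × b| = √((-444)² + (-216)² + (-64)²) = √247888 ≈ 497.8835
area = ½ · 497.8835 ≈ 248.942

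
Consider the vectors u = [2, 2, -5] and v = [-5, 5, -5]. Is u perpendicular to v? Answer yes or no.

no

u · v = 2·(-5) + 2·5 + (-5)·(-5) = -10 + 10 + 25 = 25
Nonzero, so the vectors are not orthogonal.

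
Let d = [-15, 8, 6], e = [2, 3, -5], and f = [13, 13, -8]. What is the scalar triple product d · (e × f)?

-1085

e × f:
i: 3·(-8) - (-5)·13 = -24 - (-65) = 41
j: (-5)·13 - 2·(-8) = -65 - (-16) = -49
k: 2·13 - 3·13 = 26 - 39 = -13
e × f = (41, -49, -13)
d · (e × f) = (-15)·41 + 8·(-49) + 6·(-13) = -615 - 392 - 78 = -1085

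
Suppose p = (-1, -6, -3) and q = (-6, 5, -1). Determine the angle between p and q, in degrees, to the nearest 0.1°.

113.2

p · q = (-1)·(-6) + (-6)·5 + (-3)·(-1) = 6 - 30 + 3 = -21
|p|² = 1 + 36 + 9 = 46,  |p| = √46 ≈ 6.782330
|q|² = 36 + 25 + 1 = 62,  |q| = √62 ≈ 7.874008
cos θ = -21 / (6.782330 · 7.874008) ≈ -0.39323
θ = arccos(-0.39323) ≈ 113.2°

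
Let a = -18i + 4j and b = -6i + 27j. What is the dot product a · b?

216

a · b = (-18)·(-6) + 4·27 = 108 + 108 = 216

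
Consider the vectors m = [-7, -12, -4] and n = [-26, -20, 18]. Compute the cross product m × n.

(-296, 230, -172)

i: (-12)·18 - (-4)·(-20) = -216 - 80 = -296
j: (-4)·(-26) - (-7)·18 = 104 - (-126) = 230
k: (-7)·(-20) - (-12)·(-26) = 140 - 312 = -172
m × n = (-296, 230, -172)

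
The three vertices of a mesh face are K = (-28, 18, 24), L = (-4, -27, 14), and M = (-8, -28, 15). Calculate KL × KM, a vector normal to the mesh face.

KL = (24, -45, -10)
KM = (20, -46, -9)
i: (-45)·(-9) - (-10)·(-46) = 405 - 460 = -55
j: (-10)·20 - 24·(-9) = -200 - (-216) = 16
k: 24·(-46) - (-45)·20 = -1104 - (-900) = -204
KL × KM = (-55, 16, -204)

(-55, 16, -204)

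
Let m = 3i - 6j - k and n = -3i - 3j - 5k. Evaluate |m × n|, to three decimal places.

i: (-6)·(-5) - (-1)·(-3) = 30 - 3 = 27
j: (-1)·(-3) - 3·(-5) = 3 - (-15) = 18
k: 3·(-3) - (-6)·(-3) = -9 - 18 = -27
m × n = (27, 18, -27)
|m × n| = √(27² + 18² + (-27)²) = √1782 ≈ 42.2137

42.214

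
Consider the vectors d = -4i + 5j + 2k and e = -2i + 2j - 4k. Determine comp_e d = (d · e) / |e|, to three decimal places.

d · e = (-4)·(-2) + 5·2 + 2·(-4) = 8 + 10 - 8 = 10
|e| = √(4 + 4 + 16) = √24 ≈ 4.8990
comp_e d = 10 / √24 ≈ 2.041

2.041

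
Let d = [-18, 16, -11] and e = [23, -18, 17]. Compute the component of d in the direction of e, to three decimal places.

d · e = (-18)·23 + 16·(-18) + (-11)·17 = -414 - 288 - 187 = -889
|e| = √(529 + 324 + 289) = √1142 ≈ 33.7935
comp_e d = -889 / √1142 ≈ -26.307

-26.307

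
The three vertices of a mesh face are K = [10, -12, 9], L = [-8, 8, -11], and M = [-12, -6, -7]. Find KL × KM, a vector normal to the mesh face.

KL = (-18, 20, -20)
KM = (-22, 6, -16)
i: 20·(-16) - (-20)·6 = -320 - (-120) = -200
j: (-20)·(-22) - (-18)·(-16) = 440 - 288 = 152
k: (-18)·6 - 20·(-22) = -108 - (-440) = 332
KL × KM = (-200, 152, 332)

(-200, 152, 332)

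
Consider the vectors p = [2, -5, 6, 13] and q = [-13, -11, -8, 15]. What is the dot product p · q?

p · q = 2·(-13) + (-5)·(-11) + 6·(-8) + 13·15 = -26 + 55 - 48 + 195 = 176

176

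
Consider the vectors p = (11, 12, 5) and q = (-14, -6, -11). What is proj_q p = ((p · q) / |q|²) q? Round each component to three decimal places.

p · q = 11·(-14) + 12·(-6) + 5·(-11) = -154 - 72 - 55 = -281
|q|² = 196 + 36 + 121 = 353
proj_q p = (-281/353) · (-14, -6, -11) ≈ (11.144, 4.776, 8.756)

(11.144, 4.776, 8.756)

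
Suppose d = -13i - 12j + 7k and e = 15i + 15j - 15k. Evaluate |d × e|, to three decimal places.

i: (-12)·(-15) - 7·15 = 180 - 105 = 75
j: 7·15 - (-13)·(-15) = 105 - 195 = -90
k: (-13)·15 - (-12)·15 = -195 - (-180) = -15
d × e = (75, -90, -15)
|d × e| = √(75² + (-90)² + (-15)²) = √13950 ≈ 118.1101

118.110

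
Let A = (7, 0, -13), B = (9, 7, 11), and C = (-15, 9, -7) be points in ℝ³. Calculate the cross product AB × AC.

(-174, -540, 172)

AB = (2, 7, 24)
AC = (-22, 9, 6)
i: 7·6 - 24·9 = 42 - 216 = -174
j: 24·(-22) - 2·6 = -528 - 12 = -540
k: 2·9 - 7·(-22) = 18 - (-154) = 172
AB × AC = (-174, -540, 172)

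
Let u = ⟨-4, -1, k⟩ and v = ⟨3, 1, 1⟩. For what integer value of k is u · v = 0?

u · v = (-4)·3 + (-1)·1 + k·1 = -13 + 1k
Set equal to 0: 1k = 13, so k = 13.

13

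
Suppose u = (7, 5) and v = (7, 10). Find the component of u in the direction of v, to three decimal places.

8.110

u · v = 7·7 + 5·10 = 49 + 50 = 99
|v| = √(49 + 100) = √149 ≈ 12.2066
comp_v u = 99 / √149 ≈ 8.110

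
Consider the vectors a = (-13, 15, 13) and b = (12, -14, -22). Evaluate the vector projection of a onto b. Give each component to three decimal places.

(-9.495, 11.078, 17.408)

a · b = (-13)·12 + 15·(-14) + 13·(-22) = -156 - 210 - 286 = -652
|b|² = 144 + 196 + 484 = 824
proj_b a = (-652/824) · (12, -14, -22) ≈ (-9.495, 11.078, 17.408)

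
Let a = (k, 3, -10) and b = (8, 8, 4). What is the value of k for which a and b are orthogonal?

2

a · b = k·8 + 3·8 + (-10)·4 = -16 + 8k
Set equal to 0: 8k = 16, so k = 2.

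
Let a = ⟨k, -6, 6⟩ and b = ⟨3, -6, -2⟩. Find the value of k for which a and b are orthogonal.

a · b = k·3 + (-6)·(-6) + 6·(-2) = 24 + 3k
Set equal to 0: 3k = -24, so k = -8.

-8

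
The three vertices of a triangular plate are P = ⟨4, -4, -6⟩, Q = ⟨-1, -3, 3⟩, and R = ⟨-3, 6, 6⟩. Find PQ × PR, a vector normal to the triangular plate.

(-78, -3, -43)

PQ = (-5, 1, 9)
PR = (-7, 10, 12)
i: 1·12 - 9·10 = 12 - 90 = -78
j: 9·(-7) - (-5)·12 = -63 - (-60) = -3
k: (-5)·10 - 1·(-7) = -50 - (-7) = -43
PQ × PR = (-78, -3, -43)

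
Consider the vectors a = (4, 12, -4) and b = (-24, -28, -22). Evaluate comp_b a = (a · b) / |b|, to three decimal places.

-8.011

a · b = 4·(-24) + 12·(-28) + (-4)·(-22) = -96 - 336 + 88 = -344
|b| = √(576 + 784 + 484) = √1844 ≈ 42.9418
comp_b a = -344 / √1844 ≈ -8.011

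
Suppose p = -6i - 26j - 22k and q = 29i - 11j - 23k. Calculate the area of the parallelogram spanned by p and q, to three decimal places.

1183.770

i: (-26)·(-23) - (-22)·(-11) = 598 - 242 = 356
j: (-22)·29 - (-6)·(-23) = -638 - 138 = -776
k: (-6)·(-11) - (-26)·29 = 66 - (-754) = 820
p × q = (356, -776, 820)
|p × q| = √(356² + (-776)² + 820²) = √1401312 ≈ 1183.7702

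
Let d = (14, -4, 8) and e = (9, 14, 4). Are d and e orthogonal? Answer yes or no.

no

d · e = 14·9 + (-4)·14 + 8·4 = 126 - 56 + 32 = 102
Nonzero, so the vectors are not orthogonal.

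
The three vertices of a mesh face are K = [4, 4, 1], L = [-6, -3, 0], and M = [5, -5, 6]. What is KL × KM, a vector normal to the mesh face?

KL = (-10, -7, -1)
KM = (1, -9, 5)
i: (-7)·5 - (-1)·(-9) = -35 - 9 = -44
j: (-1)·1 - (-10)·5 = -1 - (-50) = 49
k: (-10)·(-9) - (-7)·1 = 90 - (-7) = 97
KL × KM = (-44, 49, 97)

(-44, 49, 97)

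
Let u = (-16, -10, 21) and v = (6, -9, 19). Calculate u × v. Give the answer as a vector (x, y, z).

(-1, 430, 204)

i: (-10)·19 - 21·(-9) = -190 - (-189) = -1
j: 21·6 - (-16)·19 = 126 - (-304) = 430
k: (-16)·(-9) - (-10)·6 = 144 - (-60) = 204
u × v = (-1, 430, 204)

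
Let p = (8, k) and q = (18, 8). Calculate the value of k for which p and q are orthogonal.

-18

p · q = 8·18 + k·8 = 144 + 8k
Set equal to 0: 8k = -144, so k = -18.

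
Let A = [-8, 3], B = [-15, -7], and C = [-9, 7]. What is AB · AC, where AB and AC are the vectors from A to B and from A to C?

-33

AB = B − A = (-7, -10)
AC = C − A = (-1, 4)
AB · AC = (-7)·(-1) + (-10)·4 = 7 - 40 = -33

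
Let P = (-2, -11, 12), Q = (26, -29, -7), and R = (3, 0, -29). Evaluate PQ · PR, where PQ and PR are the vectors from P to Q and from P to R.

721

PQ = Q − P = (28, -18, -19)
PR = R − P = (5, 11, -41)
PQ · PR = 28·5 + (-18)·11 + (-19)·(-41) = 140 - 198 + 779 = 721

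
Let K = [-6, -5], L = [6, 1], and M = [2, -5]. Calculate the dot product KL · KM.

96

KL = L − K = (12, 6)
KM = M − K = (8, 0)
KL · KM = 12·8 + 6·0 = 96 + 0 = 96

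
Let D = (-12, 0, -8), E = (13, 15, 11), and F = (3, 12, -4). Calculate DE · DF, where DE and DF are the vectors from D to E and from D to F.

631

DE = E − D = (25, 15, 19)
DF = F − D = (15, 12, 4)
DE · DF = 25·15 + 15·12 + 19·4 = 375 + 180 + 76 = 631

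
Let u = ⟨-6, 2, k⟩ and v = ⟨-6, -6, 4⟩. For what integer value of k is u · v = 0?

-6

u · v = (-6)·(-6) + 2·(-6) + k·4 = 24 + 4k
Set equal to 0: 4k = -24, so k = -6.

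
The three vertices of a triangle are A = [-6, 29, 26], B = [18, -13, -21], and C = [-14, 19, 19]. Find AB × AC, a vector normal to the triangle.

(-176, 544, -576)

AB = (24, -42, -47)
AC = (-8, -10, -7)
i: (-42)·(-7) - (-47)·(-10) = 294 - 470 = -176
j: (-47)·(-8) - 24·(-7) = 376 - (-168) = 544
k: 24·(-10) - (-42)·(-8) = -240 - 336 = -576
AB × AC = (-176, 544, -576)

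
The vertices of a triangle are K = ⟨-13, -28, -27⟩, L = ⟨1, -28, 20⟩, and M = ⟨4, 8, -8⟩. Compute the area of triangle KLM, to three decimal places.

KL = (14, 0, 47),  KM = (17, 36, 19)
i: 0·19 - 47·36 = 0 - 1692 = -1692
j: 47·17 - 14·19 = 799 - 266 = 533
k: 14·36 - 0·17 = 504 - 0 = 504
KL × KM = (-1692, 533, 504)
|KL × KM| = √3400969 ≈ 1844.1716
area = ½ · 1844.1716 ≈ 922.086

922.086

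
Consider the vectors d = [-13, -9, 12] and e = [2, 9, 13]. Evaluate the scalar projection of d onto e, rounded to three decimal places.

3.075

d · e = (-13)·2 + (-9)·9 + 12·13 = -26 - 81 + 156 = 49
|e| = √(4 + 81 + 169) = √254 ≈ 15.9374
comp_e d = 49 / √254 ≈ 3.075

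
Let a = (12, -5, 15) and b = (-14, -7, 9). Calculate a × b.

i: (-5)·9 - 15·(-7) = -45 - (-105) = 60
j: 15·(-14) - 12·9 = -210 - 108 = -318
k: 12·(-7) - (-5)·(-14) = -84 - 70 = -154
a × b = (60, -318, -154)

(60, -318, -154)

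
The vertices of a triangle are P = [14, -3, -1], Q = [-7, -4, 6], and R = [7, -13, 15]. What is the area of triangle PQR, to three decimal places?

PQ = (-21, -1, 7),  PR = (-7, -10, 16)
i: (-1)·16 - 7·(-10) = -16 - (-70) = 54
j: 7·(-7) - (-21)·16 = -49 - (-336) = 287
k: (-21)·(-10) - (-1)·(-7) = 210 - 7 = 203
PQ × PR = (54, 287, 203)
|PQ × PR| = √126494 ≈ 355.6599
area = ½ · 355.6599 ≈ 177.830

177.830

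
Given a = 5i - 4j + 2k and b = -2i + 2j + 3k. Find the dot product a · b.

-12

a · b = 5·(-2) + (-4)·2 + 2·3 = -10 - 8 + 6 = -12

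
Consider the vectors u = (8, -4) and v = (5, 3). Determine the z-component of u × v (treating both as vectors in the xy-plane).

44

8·3 - (-4)·5 = 24 - (-20) = 44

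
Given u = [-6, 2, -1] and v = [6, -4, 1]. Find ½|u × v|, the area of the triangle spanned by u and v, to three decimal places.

6.083

i: 2·1 - (-1)·(-4) = 2 - 4 = -2
j: (-1)·6 - (-6)·1 = -6 - (-6) = 0
k: (-6)·(-4) - 2·6 = 24 - 12 = 12
u × v = (-2, 0, 12)
|u × v| = √((-2)² + 0² + 12²) = √148 ≈ 12.1655
area = ½ · 12.1655 ≈ 6.083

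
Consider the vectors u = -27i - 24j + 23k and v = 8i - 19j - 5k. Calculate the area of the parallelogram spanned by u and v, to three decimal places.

i: (-24)·(-5) - 23·(-19) = 120 - (-437) = 557
j: 23·8 - (-27)·(-5) = 184 - 135 = 49
k: (-27)·(-19) - (-24)·8 = 513 - (-192) = 705
u × v = (557, 49, 705)
|u × v| = √(557² + 49² + 705²) = √809675 ≈ 899.8194

899.819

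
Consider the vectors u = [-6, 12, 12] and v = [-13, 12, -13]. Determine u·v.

u · v = (-6)·(-13) + 12·12 + 12·(-13) = 78 + 144 - 156 = 66

66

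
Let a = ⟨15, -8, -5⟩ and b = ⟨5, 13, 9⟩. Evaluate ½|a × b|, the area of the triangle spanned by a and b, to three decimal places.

142.192

i: (-8)·9 - (-5)·13 = -72 - (-65) = -7
j: (-5)·5 - 15·9 = -25 - 135 = -160
k: 15·13 - (-8)·5 = 195 - (-40) = 235
a × b = (-7, -160, 235)
|a × b| = √((-7)² + (-160)² + 235²) = √80874 ≈ 284.3835
area = ½ · 284.3835 ≈ 142.192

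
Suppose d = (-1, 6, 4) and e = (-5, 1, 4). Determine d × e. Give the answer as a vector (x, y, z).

i: 6·4 - 4·1 = 24 - 4 = 20
j: 4·(-5) - (-1)·4 = -20 - (-4) = -16
k: (-1)·1 - 6·(-5) = -1 - (-30) = 29
d × e = (20, -16, 29)

(20, -16, 29)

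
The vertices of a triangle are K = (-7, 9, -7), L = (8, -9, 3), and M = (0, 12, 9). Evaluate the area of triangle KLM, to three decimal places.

199.540

KL = (15, -18, 10),  KM = (7, 3, 16)
i: (-18)·16 - 10·3 = -288 - 30 = -318
j: 10·7 - 15·16 = 70 - 240 = -170
k: 15·3 - (-18)·7 = 45 - (-126) = 171
KL × KM = (-318, -170, 171)
|KL × KM| = √159265 ≈ 399.0802
area = ½ · 399.0802 ≈ 199.540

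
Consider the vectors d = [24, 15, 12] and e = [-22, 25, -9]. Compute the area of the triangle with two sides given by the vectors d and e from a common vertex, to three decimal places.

i: 15·(-9) - 12·25 = -135 - 300 = -435
j: 12·(-22) - 24·(-9) = -264 - (-216) = -48
k: 24·25 - 15·(-22) = 600 - (-330) = 930
d × e = (-435, -48, 930)
|d × e| = √((-435)² + (-48)² + 930²) = √1056429 ≈ 1027.8273
area = ½ · 1027.8273 ≈ 513.914

513.914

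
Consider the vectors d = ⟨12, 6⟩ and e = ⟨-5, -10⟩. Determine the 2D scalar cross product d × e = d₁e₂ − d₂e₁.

-90

12·(-10) - 6·(-5) = -120 - (-30) = -90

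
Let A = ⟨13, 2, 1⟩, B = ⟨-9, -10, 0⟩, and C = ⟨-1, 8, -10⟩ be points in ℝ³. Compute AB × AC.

AB = (-22, -12, -1)
AC = (-14, 6, -11)
i: (-12)·(-11) - (-1)·6 = 132 - (-6) = 138
j: (-1)·(-14) - (-22)·(-11) = 14 - 242 = -228
k: (-22)·6 - (-12)·(-14) = -132 - 168 = -300
AB × AC = (138, -228, -300)

(138, -228, -300)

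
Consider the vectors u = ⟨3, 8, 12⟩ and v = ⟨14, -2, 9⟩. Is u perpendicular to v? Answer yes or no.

u · v = 3·14 + 8·(-2) + 12·9 = 42 - 16 + 108 = 134
Nonzero, so the vectors are not orthogonal.

no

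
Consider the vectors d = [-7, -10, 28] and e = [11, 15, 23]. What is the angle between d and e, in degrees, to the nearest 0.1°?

62.5

d · e = (-7)·11 + (-10)·15 + 28·23 = -77 - 150 + 644 = 417
|d|² = 49 + 100 + 784 = 933,  |d| = √933 ≈ 30.545049
|e|² = 121 + 225 + 529 = 875,  |e| = √875 ≈ 29.580399
cos θ = 417 / (30.545049 · 29.580399) ≈ 0.46152
θ = arccos(0.46152) ≈ 62.5°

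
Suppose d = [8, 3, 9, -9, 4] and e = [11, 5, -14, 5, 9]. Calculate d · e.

d · e = 8·11 + 3·5 + 9·(-14) + (-9)·5 + 4·9 = 88 + 15 - 126 - 45 + 36 = -32

-32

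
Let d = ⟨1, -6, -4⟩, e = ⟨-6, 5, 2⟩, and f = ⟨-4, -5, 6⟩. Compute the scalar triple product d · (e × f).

e × f:
i: 5·6 - 2·(-5) = 30 - (-10) = 40
j: 2·(-4) - (-6)·6 = -8 - (-36) = 28
k: (-6)·(-5) - 5·(-4) = 30 - (-20) = 50
e × f = (40, 28, 50)
d · (e × f) = 1·40 + (-6)·28 + (-4)·50 = 40 - 168 - 200 = -328

-328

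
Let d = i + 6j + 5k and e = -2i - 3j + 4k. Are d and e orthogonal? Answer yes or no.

d · e = 1·(-2) + 6·(-3) + 5·4 = -2 - 18 + 20 = 0
Zero, so the vectors are orthogonal.

yes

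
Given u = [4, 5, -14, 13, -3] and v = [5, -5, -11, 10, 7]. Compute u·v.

258

u · v = 4·5 + 5·(-5) + (-14)·(-11) + 13·10 + (-3)·7 = 20 - 25 + 154 + 130 - 21 = 258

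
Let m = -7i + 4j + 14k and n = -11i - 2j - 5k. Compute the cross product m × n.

(8, -189, 58)

i: 4·(-5) - 14·(-2) = -20 - (-28) = 8
j: 14·(-11) - (-7)·(-5) = -154 - 35 = -189
k: (-7)·(-2) - 4·(-11) = 14 - (-44) = 58
m × n = (8, -189, 58)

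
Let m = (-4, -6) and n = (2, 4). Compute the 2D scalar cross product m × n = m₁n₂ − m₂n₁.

(-4)·4 - (-6)·2 = -16 - (-12) = -4

-4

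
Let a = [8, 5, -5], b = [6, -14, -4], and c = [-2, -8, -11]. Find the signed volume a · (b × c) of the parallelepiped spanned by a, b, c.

1726

b × c:
i: (-14)·(-11) - (-4)·(-8) = 154 - 32 = 122
j: (-4)·(-2) - 6·(-11) = 8 - (-66) = 74
k: 6·(-8) - (-14)·(-2) = -48 - 28 = -76
b × c = (122, 74, -76)
a · (b × c) = 8·122 + 5·74 + (-5)·(-76) = 976 + 370 + 380 = 1726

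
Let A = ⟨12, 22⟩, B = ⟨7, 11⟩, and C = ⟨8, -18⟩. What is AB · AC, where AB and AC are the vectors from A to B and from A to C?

460

AB = B − A = (-5, -11)
AC = C − A = (-4, -40)
AB · AC = (-5)·(-4) + (-11)·(-40) = 20 + 440 = 460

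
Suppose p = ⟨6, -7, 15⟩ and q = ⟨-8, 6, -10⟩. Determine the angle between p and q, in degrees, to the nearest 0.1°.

164.5

p · q = 6·(-8) + (-7)·6 + 15·(-10) = -48 - 42 - 150 = -240
|p|² = 36 + 49 + 225 = 310,  |p| = √310 ≈ 17.606817
|q|² = 64 + 36 + 100 = 200,  |q| = √200 ≈ 14.142136
cos θ = -240 / (17.606817 · 14.142136) ≈ -0.96386
θ = arccos(-0.96386) ≈ 164.5°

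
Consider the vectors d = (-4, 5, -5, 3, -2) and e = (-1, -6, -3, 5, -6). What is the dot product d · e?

16

d · e = (-4)·(-1) + 5·(-6) + (-5)·(-3) + 3·5 + (-2)·(-6) = 4 - 30 + 15 + 15 + 12 = 16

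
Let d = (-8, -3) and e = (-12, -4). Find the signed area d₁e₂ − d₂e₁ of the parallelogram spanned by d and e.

-4

(-8)·(-4) - (-3)·(-12) = 32 - 36 = -4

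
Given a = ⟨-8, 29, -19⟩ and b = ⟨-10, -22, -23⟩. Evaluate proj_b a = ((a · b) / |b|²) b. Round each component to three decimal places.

(1.087, 2.392, 2.500)

a · b = (-8)·(-10) + 29·(-22) + (-19)·(-23) = 80 - 638 + 437 = -121
|b|² = 100 + 484 + 529 = 1113
proj_b a = (-121/1113) · (-10, -22, -23) ≈ (1.087, 2.392, 2.500)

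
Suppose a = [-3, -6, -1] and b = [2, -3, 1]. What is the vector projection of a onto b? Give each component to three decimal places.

a · b = (-3)·2 + (-6)·(-3) + (-1)·1 = -6 + 18 - 1 = 11
|b|² = 4 + 9 + 1 = 14
proj_b a = (11/14) · (2, -3, 1) ≈ (1.571, -2.357, 0.786)

(1.571, -2.357, 0.786)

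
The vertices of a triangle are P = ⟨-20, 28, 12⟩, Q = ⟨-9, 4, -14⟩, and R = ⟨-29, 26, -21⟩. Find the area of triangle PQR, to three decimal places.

PQ = (11, -24, -26),  PR = (-9, -2, -33)
i: (-24)·(-33) - (-26)·(-2) = 792 - 52 = 740
j: (-26)·(-9) - 11·(-33) = 234 - (-363) = 597
k: 11·(-2) - (-24)·(-9) = -22 - 216 = -238
PQ × PR = (740, 597, -238)
|PQ × PR| = √960653 ≈ 980.1291
area = ½ · 980.1291 ≈ 490.065

490.065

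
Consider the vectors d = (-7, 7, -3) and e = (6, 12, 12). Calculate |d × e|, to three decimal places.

186.097

i: 7·12 - (-3)·12 = 84 - (-36) = 120
j: (-3)·6 - (-7)·12 = -18 - (-84) = 66
k: (-7)·12 - 7·6 = -84 - 42 = -126
d × e = (120, 66, -126)
|d × e| = √(120² + 66² + (-126)²) = √34632 ≈ 186.0967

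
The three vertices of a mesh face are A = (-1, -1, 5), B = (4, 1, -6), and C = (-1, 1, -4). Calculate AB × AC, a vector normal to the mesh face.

AB = (5, 2, -11)
AC = (0, 2, -9)
i: 2·(-9) - (-11)·2 = -18 - (-22) = 4
j: (-11)·0 - 5·(-9) = 0 - (-45) = 45
k: 5·2 - 2·0 = 10 - 0 = 10
AB × AC = (4, 45, 10)

(4, 45, 10)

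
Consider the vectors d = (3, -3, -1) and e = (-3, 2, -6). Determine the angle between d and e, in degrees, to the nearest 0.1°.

d · e = 3·(-3) + (-3)·2 + (-1)·(-6) = -9 - 6 + 6 = -9
|d|² = 9 + 9 + 1 = 19,  |d| = √19 ≈ 4.358899
|e|² = 9 + 4 + 36 = 49,  |e| = √49 ≈ 7.000000
cos θ = -9 / (4.358899 · 7.000000) ≈ -0.29496
θ = arccos(-0.29496) ≈ 107.2°

107.2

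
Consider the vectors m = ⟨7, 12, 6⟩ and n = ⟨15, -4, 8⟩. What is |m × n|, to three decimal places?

242.528

i: 12·8 - 6·(-4) = 96 - (-24) = 120
j: 6·15 - 7·8 = 90 - 56 = 34
k: 7·(-4) - 12·15 = -28 - 180 = -208
m × n = (120, 34, -208)
|m × n| = √(120² + 34² + (-208)²) = √58820 ≈ 242.5283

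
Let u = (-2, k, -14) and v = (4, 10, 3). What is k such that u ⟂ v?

5

u · v = (-2)·4 + k·10 + (-14)·3 = -50 + 10k
Set equal to 0: 10k = 50, so k = 5.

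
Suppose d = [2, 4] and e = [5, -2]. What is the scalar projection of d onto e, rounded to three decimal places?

0.371

d · e = 2·5 + 4·(-2) = 10 - 8 = 2
|e| = √(25 + 4) = √29 ≈ 5.3852
comp_e d = 2 / √29 ≈ 0.371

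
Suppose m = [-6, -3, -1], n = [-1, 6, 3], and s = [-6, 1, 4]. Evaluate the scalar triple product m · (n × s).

n × s:
i: 6·4 - 3·1 = 24 - 3 = 21
j: 3·(-6) - (-1)·4 = -18 - (-4) = -14
k: (-1)·1 - 6·(-6) = -1 - (-36) = 35
n × s = (21, -14, 35)
m · (n × s) = (-6)·21 + (-3)·(-14) + (-1)·35 = -126 + 42 - 35 = -119

-119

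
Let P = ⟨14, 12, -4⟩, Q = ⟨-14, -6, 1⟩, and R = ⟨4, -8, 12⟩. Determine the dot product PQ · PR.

720

PQ = Q − P = (-28, -18, 5)
PR = R − P = (-10, -20, 16)
PQ · PR = (-28)·(-10) + (-18)·(-20) + 5·16 = 280 + 360 + 80 = 720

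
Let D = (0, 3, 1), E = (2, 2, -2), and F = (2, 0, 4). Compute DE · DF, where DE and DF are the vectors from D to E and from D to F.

DE = E − D = (2, -1, -3)
DF = F − D = (2, -3, 3)
DE · DF = 2·2 + (-1)·(-3) + (-3)·3 = 4 + 3 - 9 = -2

-2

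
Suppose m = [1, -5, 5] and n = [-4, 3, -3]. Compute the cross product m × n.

(0, -17, -17)

i: (-5)·(-3) - 5·3 = 15 - 15 = 0
j: 5·(-4) - 1·(-3) = -20 - (-3) = -17
k: 1·3 - (-5)·(-4) = 3 - 20 = -17
m × n = (0, -17, -17)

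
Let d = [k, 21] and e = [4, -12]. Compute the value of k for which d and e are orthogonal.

d · e = k·4 + 21·(-12) = -252 + 4k
Set equal to 0: 4k = 252, so k = 63.

63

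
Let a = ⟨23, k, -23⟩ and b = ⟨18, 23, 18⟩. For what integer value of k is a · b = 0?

a · b = 23·18 + k·23 + (-23)·18 = 0 + 23k
Set equal to 0: 23k = 0, so k = 0.

0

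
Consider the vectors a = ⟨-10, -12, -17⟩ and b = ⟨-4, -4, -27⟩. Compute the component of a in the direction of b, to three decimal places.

19.829

a · b = (-10)·(-4) + (-12)·(-4) + (-17)·(-27) = 40 + 48 + 459 = 547
|b| = √(16 + 16 + 729) = √761 ≈ 27.5862
comp_b a = 547 / √761 ≈ 19.829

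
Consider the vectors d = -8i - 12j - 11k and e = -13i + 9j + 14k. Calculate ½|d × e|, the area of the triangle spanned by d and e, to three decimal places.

i: (-12)·14 - (-11)·9 = -168 - (-99) = -69
j: (-11)·(-13) - (-8)·14 = 143 - (-112) = 255
k: (-8)·9 - (-12)·(-13) = -72 - 156 = -228
d × e = (-69, 255, -228)
|d × e| = √((-69)² + 255² + (-228)²) = √121770 ≈ 348.9556
area = ½ · 348.9556 ≈ 174.478

174.478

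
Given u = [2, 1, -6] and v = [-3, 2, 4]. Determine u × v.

i: 1·4 - (-6)·2 = 4 - (-12) = 16
j: (-6)·(-3) - 2·4 = 18 - 8 = 10
k: 2·2 - 1·(-3) = 4 - (-3) = 7
u × v = (16, 10, 7)

(16, 10, 7)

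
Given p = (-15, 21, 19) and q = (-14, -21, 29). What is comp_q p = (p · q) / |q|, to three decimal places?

p · q = (-15)·(-14) + 21·(-21) + 19·29 = 210 - 441 + 551 = 320
|q| = √(196 + 441 + 841) = √1478 ≈ 38.4448
comp_q p = 320 / √1478 ≈ 8.324

8.324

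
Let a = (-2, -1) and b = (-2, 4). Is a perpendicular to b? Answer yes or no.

a · b = (-2)·(-2) + (-1)·4 = 4 - 4 = 0
Zero, so the vectors are orthogonal.

yes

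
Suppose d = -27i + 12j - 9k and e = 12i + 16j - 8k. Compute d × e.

(48, -324, -576)

i: 12·(-8) - (-9)·16 = -96 - (-144) = 48
j: (-9)·12 - (-27)·(-8) = -108 - 216 = -324
k: (-27)·16 - 12·12 = -432 - 144 = -576
d × e = (48, -324, -576)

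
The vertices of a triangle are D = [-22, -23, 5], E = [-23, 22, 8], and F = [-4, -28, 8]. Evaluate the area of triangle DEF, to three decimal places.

410.419

DE = (-1, 45, 3),  DF = (18, -5, 3)
i: 45·3 - 3·(-5) = 135 - (-15) = 150
j: 3·18 - (-1)·3 = 54 - (-3) = 57
k: (-1)·(-5) - 45·18 = 5 - 810 = -805
DE × DF = (150, 57, -805)
|DE × DF| = √673774 ≈ 820.8374
area = ½ · 820.8374 ≈ 410.419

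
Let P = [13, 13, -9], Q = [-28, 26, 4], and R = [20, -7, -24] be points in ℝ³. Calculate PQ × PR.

(65, -524, 729)

PQ = (-41, 13, 13)
PR = (7, -20, -15)
i: 13·(-15) - 13·(-20) = -195 - (-260) = 65
j: 13·7 - (-41)·(-15) = 91 - 615 = -524
k: (-41)·(-20) - 13·7 = 820 - 91 = 729
PQ × PR = (65, -524, 729)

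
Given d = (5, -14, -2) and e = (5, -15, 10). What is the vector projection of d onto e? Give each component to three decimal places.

d · e = 5·5 + (-14)·(-15) + (-2)·10 = 25 + 210 - 20 = 215
|e|² = 25 + 225 + 100 = 350
proj_e d = (215/350) · (5, -15, 10) ≈ (3.071, -9.214, 6.143)

(3.071, -9.214, 6.143)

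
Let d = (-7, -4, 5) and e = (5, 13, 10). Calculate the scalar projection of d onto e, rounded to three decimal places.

-2.158

d · e = (-7)·5 + (-4)·13 + 5·10 = -35 - 52 + 50 = -37
|e| = √(25 + 169 + 100) = √294 ≈ 17.1464
comp_e d = -37 / √294 ≈ -2.158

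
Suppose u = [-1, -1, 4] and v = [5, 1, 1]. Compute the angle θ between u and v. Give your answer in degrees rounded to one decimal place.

95.2

u · v = (-1)·5 + (-1)·1 + 4·1 = -5 - 1 + 4 = -2
|u|² = 1 + 1 + 16 = 18,  |u| = √18 ≈ 4.242641
|v|² = 25 + 1 + 1 = 27,  |v| = √27 ≈ 5.196152
cos θ = -2 / (4.242641 · 5.196152) ≈ -0.09072
θ = arccos(-0.09072) ≈ 95.2°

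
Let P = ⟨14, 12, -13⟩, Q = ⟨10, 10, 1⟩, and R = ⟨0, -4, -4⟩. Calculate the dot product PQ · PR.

214

PQ = Q − P = (-4, -2, 14)
PR = R − P = (-14, -16, 9)
PQ · PR = (-4)·(-14) + (-2)·(-16) + 14·9 = 56 + 32 + 126 = 214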